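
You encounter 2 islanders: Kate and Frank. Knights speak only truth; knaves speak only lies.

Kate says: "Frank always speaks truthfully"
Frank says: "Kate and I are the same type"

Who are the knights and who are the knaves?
Kate is a knight.
Frank is a knight.

Verification:
- Kate (knight) says "Frank always speaks truthfully" - this is TRUE because Frank is a knight.
- Frank (knight) says "Kate and I are the same type" - this is TRUE because Frank is a knight and Kate is a knight.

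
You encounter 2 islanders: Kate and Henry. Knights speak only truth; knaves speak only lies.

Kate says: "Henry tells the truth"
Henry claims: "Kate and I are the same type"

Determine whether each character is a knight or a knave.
Kate is a knight.
Henry is a knight.

Verification:
- Kate (knight) says "Henry tells the truth" - this is TRUE because Henry is a knight.
- Henry (knight) says "Kate and I are the same type" - this is TRUE because Henry is a knight and Kate is a knight.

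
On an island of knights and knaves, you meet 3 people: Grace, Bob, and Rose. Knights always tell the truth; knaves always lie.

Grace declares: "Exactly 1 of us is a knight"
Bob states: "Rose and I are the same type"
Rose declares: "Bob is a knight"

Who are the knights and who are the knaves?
Grace is a knave.
Bob is a knight.
Rose is a knight.

Verification:
- Grace (knave) says "Exactly 1 of us is a knight" - this is FALSE (a lie) because there are 2 knights.
- Bob (knight) says "Rose and I are the same type" - this is TRUE because Bob is a knight and Rose is a knight.
- Rose (knight) says "Bob is a knight" - this is TRUE because Bob is a knight.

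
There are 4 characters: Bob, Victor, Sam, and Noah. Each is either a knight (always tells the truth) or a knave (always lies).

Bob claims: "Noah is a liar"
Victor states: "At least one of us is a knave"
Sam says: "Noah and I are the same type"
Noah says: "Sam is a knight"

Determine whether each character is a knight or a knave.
Bob is a knave.
Victor is a knight.
Sam is a knight.
Noah is a knight.

Verification:
- Bob (knave) says "Noah is a liar" - this is FALSE (a lie) because Noah is a knight.
- Victor (knight) says "At least one of us is a knave" - this is TRUE because Bob is a knave.
- Sam (knight) says "Noah and I are the same type" - this is TRUE because Sam is a knight and Noah is a knight.
- Noah (knight) says "Sam is a knight" - this is TRUE because Sam is a knight.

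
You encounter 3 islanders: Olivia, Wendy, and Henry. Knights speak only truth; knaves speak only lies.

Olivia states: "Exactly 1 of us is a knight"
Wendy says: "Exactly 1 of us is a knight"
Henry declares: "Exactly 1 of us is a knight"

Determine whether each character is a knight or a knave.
Olivia is a knave.
Wendy is a knave.
Henry is a knave.

Verification:
- Olivia (knave) says "Exactly 1 of us is a knight" - this is FALSE (a lie) because there are 0 knights.
- Wendy (knave) says "Exactly 1 of us is a knight" - this is FALSE (a lie) because there are 0 knights.
- Henry (knave) says "Exactly 1 of us is a knight" - this is FALSE (a lie) because there are 0 knights.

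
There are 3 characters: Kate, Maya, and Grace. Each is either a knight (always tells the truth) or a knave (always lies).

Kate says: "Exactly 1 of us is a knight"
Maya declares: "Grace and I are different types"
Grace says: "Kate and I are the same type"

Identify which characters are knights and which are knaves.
Kate is a knight.
Maya is a knave.
Grace is a knave.

Verification:
- Kate (knight) says "Exactly 1 of us is a knight" - this is TRUE because there are 1 knights.
- Maya (knave) says "Grace and I are different types" - this is FALSE (a lie) because Maya is a knave and Grace is a knave.
- Grace (knave) says "Kate and I are the same type" - this is FALSE (a lie) because Grace is a knave and Kate is a knight.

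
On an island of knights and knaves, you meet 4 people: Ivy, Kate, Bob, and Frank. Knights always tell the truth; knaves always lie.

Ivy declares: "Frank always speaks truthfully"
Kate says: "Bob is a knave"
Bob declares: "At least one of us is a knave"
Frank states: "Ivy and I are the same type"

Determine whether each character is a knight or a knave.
Ivy is a knight.
Kate is a knave.
Bob is a knight.
Frank is a knight.

Verification:
- Ivy (knight) says "Frank always speaks truthfully" - this is TRUE because Frank is a knight.
- Kate (knave) says "Bob is a knave" - this is FALSE (a lie) because Bob is a knight.
- Bob (knight) says "At least one of us is a knave" - this is TRUE because Kate is a knave.
- Frank (knight) says "Ivy and I are the same type" - this is TRUE because Frank is a knight and Ivy is a knight.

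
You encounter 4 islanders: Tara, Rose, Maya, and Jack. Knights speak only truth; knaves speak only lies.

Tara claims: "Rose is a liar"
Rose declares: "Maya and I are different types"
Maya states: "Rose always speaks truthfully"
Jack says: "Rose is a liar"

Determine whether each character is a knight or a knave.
Tara is a knight.
Rose is a knave.
Maya is a knave.
Jack is a knight.

Verification:
- Tara (knight) says "Rose is a liar" - this is TRUE because Rose is a knave.
- Rose (knave) says "Maya and I are different types" - this is FALSE (a lie) because Rose is a knave and Maya is a knave.
- Maya (knave) says "Rose always speaks truthfully" - this is FALSE (a lie) because Rose is a knave.
- Jack (knight) says "Rose is a liar" - this is TRUE because Rose is a knave.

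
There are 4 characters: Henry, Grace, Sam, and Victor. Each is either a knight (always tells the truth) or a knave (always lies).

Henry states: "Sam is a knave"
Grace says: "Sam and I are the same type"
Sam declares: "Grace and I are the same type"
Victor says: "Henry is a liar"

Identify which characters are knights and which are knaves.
Henry is a knave.
Grace is a knight.
Sam is a knight.
Victor is a knight.

Verification:
- Henry (knave) says "Sam is a knave" - this is FALSE (a lie) because Sam is a knight.
- Grace (knight) says "Sam and I are the same type" - this is TRUE because Grace is a knight and Sam is a knight.
- Sam (knight) says "Grace and I are the same type" - this is TRUE because Sam is a knight and Grace is a knight.
- Victor (knight) says "Henry is a liar" - this is TRUE because Henry is a knave.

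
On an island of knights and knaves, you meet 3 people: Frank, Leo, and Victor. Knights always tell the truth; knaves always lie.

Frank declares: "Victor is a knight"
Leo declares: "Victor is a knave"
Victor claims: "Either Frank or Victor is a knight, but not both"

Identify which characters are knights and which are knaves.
Frank is a knave.
Leo is a knight.
Victor is a knave.

Verification:
- Frank (knave) says "Victor is a knight" - this is FALSE (a lie) because Victor is a knave.
- Leo (knight) says "Victor is a knave" - this is TRUE because Victor is a knave.
- Victor (knave) says "Either Frank or Victor is a knight, but not both" - this is FALSE (a lie) because Frank is a knave and Victor is a knave.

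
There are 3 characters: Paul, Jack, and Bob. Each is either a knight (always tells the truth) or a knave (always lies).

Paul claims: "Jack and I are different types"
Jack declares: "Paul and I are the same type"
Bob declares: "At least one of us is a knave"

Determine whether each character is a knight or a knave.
Paul is a knight.
Jack is a knave.
Bob is a knight.

Verification:
- Paul (knight) says "Jack and I are different types" - this is TRUE because Paul is a knight and Jack is a knave.
- Jack (knave) says "Paul and I are the same type" - this is FALSE (a lie) because Jack is a knave and Paul is a knight.
- Bob (knight) says "At least one of us is a knave" - this is TRUE because Jack is a knave.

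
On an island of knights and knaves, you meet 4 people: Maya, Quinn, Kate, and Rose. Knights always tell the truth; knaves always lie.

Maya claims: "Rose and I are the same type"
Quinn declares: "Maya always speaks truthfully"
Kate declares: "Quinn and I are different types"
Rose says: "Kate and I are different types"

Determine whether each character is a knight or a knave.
Maya is a knave.
Quinn is a knave.
Kate is a knave.
Rose is a knight.

Verification:
- Maya (knave) says "Rose and I are the same type" - this is FALSE (a lie) because Maya is a knave and Rose is a knight.
- Quinn (knave) says "Maya always speaks truthfully" - this is FALSE (a lie) because Maya is a knave.
- Kate (knave) says "Quinn and I are different types" - this is FALSE (a lie) because Kate is a knave and Quinn is a knave.
- Rose (knight) says "Kate and I are different types" - this is TRUE because Rose is a knight and Kate is a knave.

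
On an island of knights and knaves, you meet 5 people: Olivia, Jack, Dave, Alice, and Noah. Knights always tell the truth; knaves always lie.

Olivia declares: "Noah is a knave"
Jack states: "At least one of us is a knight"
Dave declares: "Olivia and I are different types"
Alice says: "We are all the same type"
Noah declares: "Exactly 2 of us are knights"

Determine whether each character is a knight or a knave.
Olivia is a knave.
Jack is a knight.
Dave is a knave.
Alice is a knave.
Noah is a knight.

Verification:
- Olivia (knave) says "Noah is a knave" - this is FALSE (a lie) because Noah is a knight.
- Jack (knight) says "At least one of us is a knight" - this is TRUE because Jack and Noah are knights.
- Dave (knave) says "Olivia and I are different types" - this is FALSE (a lie) because Dave is a knave and Olivia is a knave.
- Alice (knave) says "We are all the same type" - this is FALSE (a lie) because Jack and Noah are knights and Olivia, Dave, and Alice are knaves.
- Noah (knight) says "Exactly 2 of us are knights" - this is TRUE because there are 2 knights.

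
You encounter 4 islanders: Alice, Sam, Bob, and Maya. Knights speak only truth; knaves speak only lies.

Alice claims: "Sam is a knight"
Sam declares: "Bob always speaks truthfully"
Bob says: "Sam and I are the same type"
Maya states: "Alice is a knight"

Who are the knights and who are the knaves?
Alice is a knight.
Sam is a knight.
Bob is a knight.
Maya is a knight.

Verification:
- Alice (knight) says "Sam is a knight" - this is TRUE because Sam is a knight.
- Sam (knight) says "Bob always speaks truthfully" - this is TRUE because Bob is a knight.
- Bob (knight) says "Sam and I are the same type" - this is TRUE because Bob is a knight and Sam is a knight.
- Maya (knight) says "Alice is a knight" - this is TRUE because Alice is a knight.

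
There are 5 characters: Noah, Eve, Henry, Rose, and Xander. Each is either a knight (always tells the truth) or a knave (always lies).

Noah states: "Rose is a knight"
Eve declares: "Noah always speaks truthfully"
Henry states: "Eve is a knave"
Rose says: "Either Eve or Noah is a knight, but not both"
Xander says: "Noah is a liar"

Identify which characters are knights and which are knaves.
Noah is a knave.
Eve is a knave.
Henry is a knight.
Rose is a knave.
Xander is a knight.

Verification:
- Noah (knave) says "Rose is a knight" - this is FALSE (a lie) because Rose is a knave.
- Eve (knave) says "Noah always speaks truthfully" - this is FALSE (a lie) because Noah is a knave.
- Henry (knight) says "Eve is a knave" - this is TRUE because Eve is a knave.
- Rose (knave) says "Either Eve or Noah is a knight, but not both" - this is FALSE (a lie) because Eve is a knave and Noah is a knave.
- Xander (knight) says "Noah is a liar" - this is TRUE because Noah is a knave.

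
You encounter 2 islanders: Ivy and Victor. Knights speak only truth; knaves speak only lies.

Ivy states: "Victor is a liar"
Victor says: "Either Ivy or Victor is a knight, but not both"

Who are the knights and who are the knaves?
Ivy is a knave.
Victor is a knight.

Verification:
- Ivy (knave) says "Victor is a liar" - this is FALSE (a lie) because Victor is a knight.
- Victor (knight) says "Either Ivy or Victor is a knight, but not both" - this is TRUE because Ivy is a knave and Victor is a knight.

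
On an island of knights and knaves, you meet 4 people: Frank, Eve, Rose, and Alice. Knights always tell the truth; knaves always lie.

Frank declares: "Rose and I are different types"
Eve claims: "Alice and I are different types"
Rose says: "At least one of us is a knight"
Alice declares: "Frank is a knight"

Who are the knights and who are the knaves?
Frank is a knave.
Eve is a knave.
Rose is a knave.
Alice is a knave.

Verification:
- Frank (knave) says "Rose and I are different types" - this is FALSE (a lie) because Frank is a knave and Rose is a knave.
- Eve (knave) says "Alice and I are different types" - this is FALSE (a lie) because Eve is a knave and Alice is a knave.
- Rose (knave) says "At least one of us is a knight" - this is FALSE (a lie) because no one is a knight.
- Alice (knave) says "Frank is a knight" - this is FALSE (a lie) because Frank is a knave.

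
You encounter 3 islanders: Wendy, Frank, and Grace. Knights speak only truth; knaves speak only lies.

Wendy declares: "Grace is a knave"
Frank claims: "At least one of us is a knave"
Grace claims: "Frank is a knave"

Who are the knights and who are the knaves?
Wendy is a knight.
Frank is a knight.
Grace is a knave.

Verification:
- Wendy (knight) says "Grace is a knave" - this is TRUE because Grace is a knave.
- Frank (knight) says "At least one of us is a knave" - this is TRUE because Grace is a knave.
- Grace (knave) says "Frank is a knave" - this is FALSE (a lie) because Frank is a knight.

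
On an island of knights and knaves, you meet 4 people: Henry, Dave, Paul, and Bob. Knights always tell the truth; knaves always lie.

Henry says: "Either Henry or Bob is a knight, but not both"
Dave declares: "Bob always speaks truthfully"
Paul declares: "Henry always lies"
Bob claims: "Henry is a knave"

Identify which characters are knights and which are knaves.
Henry is a knight.
Dave is a knave.
Paul is a knave.
Bob is a knave.

Verification:
- Henry (knight) says "Either Henry or Bob is a knight, but not both" - this is TRUE because Henry is a knight and Bob is a knave.
- Dave (knave) says "Bob always speaks truthfully" - this is FALSE (a lie) because Bob is a knave.
- Paul (knave) says "Henry always lies" - this is FALSE (a lie) because Henry is a knight.
- Bob (knave) says "Henry is a knave" - this is FALSE (a lie) because Henry is a knight.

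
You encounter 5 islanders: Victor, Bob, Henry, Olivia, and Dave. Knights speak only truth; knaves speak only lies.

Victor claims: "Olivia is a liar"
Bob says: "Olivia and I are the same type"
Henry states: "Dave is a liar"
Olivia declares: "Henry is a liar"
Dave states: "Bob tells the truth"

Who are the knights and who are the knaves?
Victor is a knave.
Bob is a knight.
Henry is a knave.
Olivia is a knight.
Dave is a knight.

Verification:
- Victor (knave) says "Olivia is a liar" - this is FALSE (a lie) because Olivia is a knight.
- Bob (knight) says "Olivia and I are the same type" - this is TRUE because Bob is a knight and Olivia is a knight.
- Henry (knave) says "Dave is a liar" - this is FALSE (a lie) because Dave is a knight.
- Olivia (knight) says "Henry is a liar" - this is TRUE because Henry is a knave.
- Dave (knight) says "Bob tells the truth" - this is TRUE because Bob is a knight.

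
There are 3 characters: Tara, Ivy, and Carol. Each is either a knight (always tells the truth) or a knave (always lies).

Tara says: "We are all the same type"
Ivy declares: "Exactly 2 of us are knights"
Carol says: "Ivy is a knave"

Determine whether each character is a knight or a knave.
Tara is a knave.
Ivy is a knave.
Carol is a knight.

Verification:
- Tara (knave) says "We are all the same type" - this is FALSE (a lie) because Carol is a knight and Tara and Ivy are knaves.
- Ivy (knave) says "Exactly 2 of us are knights" - this is FALSE (a lie) because there are 1 knights.
- Carol (knight) says "Ivy is a knave" - this is TRUE because Ivy is a knave.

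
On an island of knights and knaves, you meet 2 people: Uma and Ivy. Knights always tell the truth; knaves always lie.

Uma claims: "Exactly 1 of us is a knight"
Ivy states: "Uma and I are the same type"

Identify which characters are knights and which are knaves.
Uma is a knight.
Ivy is a knave.

Verification:
- Uma (knight) says "Exactly 1 of us is a knight" - this is TRUE because there are 1 knights.
- Ivy (knave) says "Uma and I are the same type" - this is FALSE (a lie) because Ivy is a knave and Uma is a knight.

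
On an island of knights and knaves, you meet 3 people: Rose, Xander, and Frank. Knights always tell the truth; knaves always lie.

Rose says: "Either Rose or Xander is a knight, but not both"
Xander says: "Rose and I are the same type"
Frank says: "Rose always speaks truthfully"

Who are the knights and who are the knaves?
Rose is a knight.
Xander is a knave.
Frank is a knight.

Verification:
- Rose (knight) says "Either Rose or Xander is a knight, but not both" - this is TRUE because Rose is a knight and Xander is a knave.
- Xander (knave) says "Rose and I are the same type" - this is FALSE (a lie) because Xander is a knave and Rose is a knight.
- Frank (knight) says "Rose always speaks truthfully" - this is TRUE because Rose is a knight.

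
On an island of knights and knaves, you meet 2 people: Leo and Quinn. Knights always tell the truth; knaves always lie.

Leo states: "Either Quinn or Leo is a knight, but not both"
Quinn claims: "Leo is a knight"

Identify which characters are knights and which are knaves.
Leo is a knave.
Quinn is a knave.

Verification:
- Leo (knave) says "Either Quinn or Leo is a knight, but not both" - this is FALSE (a lie) because Quinn is a knave and Leo is a knave.
- Quinn (knave) says "Leo is a knight" - this is FALSE (a lie) because Leo is a knave.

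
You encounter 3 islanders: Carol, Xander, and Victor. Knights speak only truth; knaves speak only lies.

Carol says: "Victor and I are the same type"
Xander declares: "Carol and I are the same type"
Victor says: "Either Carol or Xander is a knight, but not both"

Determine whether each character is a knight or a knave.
Carol is a knight.
Xander is a knave.
Victor is a knight.

Verification:
- Carol (knight) says "Victor and I are the same type" - this is TRUE because Carol is a knight and Victor is a knight.
- Xander (knave) says "Carol and I are the same type" - this is FALSE (a lie) because Xander is a knave and Carol is a knight.
- Victor (knight) says "Either Carol or Xander is a knight, but not both" - this is TRUE because Carol is a knight and Xander is a knave.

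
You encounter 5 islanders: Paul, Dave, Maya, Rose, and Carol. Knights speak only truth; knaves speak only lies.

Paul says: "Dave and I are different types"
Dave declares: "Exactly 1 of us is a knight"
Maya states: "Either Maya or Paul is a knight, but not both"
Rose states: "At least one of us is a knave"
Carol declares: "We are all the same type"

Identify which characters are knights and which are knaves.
Paul is a knave.
Dave is a knave.
Maya is a knight.
Rose is a knight.
Carol is a knave.

Verification:
- Paul (knave) says "Dave and I are different types" - this is FALSE (a lie) because Paul is a knave and Dave is a knave.
- Dave (knave) says "Exactly 1 of us is a knight" - this is FALSE (a lie) because there are 2 knights.
- Maya (knight) says "Either Maya or Paul is a knight, but not both" - this is TRUE because Maya is a knight and Paul is a knave.
- Rose (knight) says "At least one of us is a knave" - this is TRUE because Paul, Dave, and Carol are knaves.
- Carol (knave) says "We are all the same type" - this is FALSE (a lie) because Maya and Rose are knights and Paul, Dave, and Carol are knaves.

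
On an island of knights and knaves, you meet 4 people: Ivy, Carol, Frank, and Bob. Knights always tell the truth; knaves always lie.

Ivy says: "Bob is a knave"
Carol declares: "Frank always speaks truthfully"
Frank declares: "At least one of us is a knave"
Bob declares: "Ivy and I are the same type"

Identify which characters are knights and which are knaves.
Ivy is a knight.
Carol is a knight.
Frank is a knight.
Bob is a knave.

Verification:
- Ivy (knight) says "Bob is a knave" - this is TRUE because Bob is a knave.
- Carol (knight) says "Frank always speaks truthfully" - this is TRUE because Frank is a knight.
- Frank (knight) says "At least one of us is a knave" - this is TRUE because Bob is a knave.
- Bob (knave) says "Ivy and I are the same type" - this is FALSE (a lie) because Bob is a knave and Ivy is a knight.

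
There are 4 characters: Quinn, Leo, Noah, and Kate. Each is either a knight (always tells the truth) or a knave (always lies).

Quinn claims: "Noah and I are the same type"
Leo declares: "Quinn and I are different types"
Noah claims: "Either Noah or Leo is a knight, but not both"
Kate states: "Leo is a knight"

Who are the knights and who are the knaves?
Quinn is a knave.
Leo is a knave.
Noah is a knight.
Kate is a knave.

Verification:
- Quinn (knave) says "Noah and I are the same type" - this is FALSE (a lie) because Quinn is a knave and Noah is a knight.
- Leo (knave) says "Quinn and I are different types" - this is FALSE (a lie) because Leo is a knave and Quinn is a knave.
- Noah (knight) says "Either Noah or Leo is a knight, but not both" - this is TRUE because Noah is a knight and Leo is a knave.
- Kate (knave) says "Leo is a knight" - this is FALSE (a lie) because Leo is a knave.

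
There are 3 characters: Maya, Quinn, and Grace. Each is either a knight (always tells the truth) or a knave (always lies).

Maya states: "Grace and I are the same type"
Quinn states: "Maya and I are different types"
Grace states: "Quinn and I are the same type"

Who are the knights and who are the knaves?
Maya is a knave.
Quinn is a knight.
Grace is a knight.

Verification:
- Maya (knave) says "Grace and I are the same type" - this is FALSE (a lie) because Maya is a knave and Grace is a knight.
- Quinn (knight) says "Maya and I are different types" - this is TRUE because Quinn is a knight and Maya is a knave.
- Grace (knight) says "Quinn and I are the same type" - this is TRUE because Grace is a knight and Quinn is a knight.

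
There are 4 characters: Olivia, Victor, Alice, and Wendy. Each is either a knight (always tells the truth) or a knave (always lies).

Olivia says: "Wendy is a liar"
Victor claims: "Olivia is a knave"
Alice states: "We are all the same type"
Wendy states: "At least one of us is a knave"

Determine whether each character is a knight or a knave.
Olivia is a knave.
Victor is a knight.
Alice is a knave.
Wendy is a knight.

Verification:
- Olivia (knave) says "Wendy is a liar" - this is FALSE (a lie) because Wendy is a knight.
- Victor (knight) says "Olivia is a knave" - this is TRUE because Olivia is a knave.
- Alice (knave) says "We are all the same type" - this is FALSE (a lie) because Victor and Wendy are knights and Olivia and Alice are knaves.
- Wendy (knight) says "At least one of us is a knave" - this is TRUE because Olivia and Alice are knaves.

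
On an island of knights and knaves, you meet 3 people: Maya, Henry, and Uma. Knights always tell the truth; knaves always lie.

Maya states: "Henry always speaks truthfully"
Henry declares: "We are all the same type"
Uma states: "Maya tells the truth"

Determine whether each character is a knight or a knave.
Maya is a knight.
Henry is a knight.
Uma is a knight.

Verification:
- Maya (knight) says "Henry always speaks truthfully" - this is TRUE because Henry is a knight.
- Henry (knight) says "We are all the same type" - this is TRUE because Maya, Henry, and Uma are knights.
- Uma (knight) says "Maya tells the truth" - this is TRUE because Maya is a knight.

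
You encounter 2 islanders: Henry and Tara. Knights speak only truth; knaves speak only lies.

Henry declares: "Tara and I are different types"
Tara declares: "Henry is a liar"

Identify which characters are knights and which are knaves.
Henry is a knight.
Tara is a knave.

Verification:
- Henry (knight) says "Tara and I are different types" - this is TRUE because Henry is a knight and Tara is a knave.
- Tara (knave) says "Henry is a liar" - this is FALSE (a lie) because Henry is a knight.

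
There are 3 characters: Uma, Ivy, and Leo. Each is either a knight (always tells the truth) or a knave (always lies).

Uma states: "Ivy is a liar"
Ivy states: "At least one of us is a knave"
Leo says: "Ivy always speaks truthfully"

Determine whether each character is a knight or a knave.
Uma is a knave.
Ivy is a knight.
Leo is a knight.

Verification:
- Uma (knave) says "Ivy is a liar" - this is FALSE (a lie) because Ivy is a knight.
- Ivy (knight) says "At least one of us is a knave" - this is TRUE because Uma is a knave.
- Leo (knight) says "Ivy always speaks truthfully" - this is TRUE because Ivy is a knight.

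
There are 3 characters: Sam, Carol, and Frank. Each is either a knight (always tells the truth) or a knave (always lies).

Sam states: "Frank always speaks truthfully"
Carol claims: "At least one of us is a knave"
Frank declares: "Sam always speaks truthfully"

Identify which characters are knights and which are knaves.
Sam is a knave.
Carol is a knight.
Frank is a knave.

Verification:
- Sam (knave) says "Frank always speaks truthfully" - this is FALSE (a lie) because Frank is a knave.
- Carol (knight) says "At least one of us is a knave" - this is TRUE because Sam and Frank are knaves.
- Frank (knave) says "Sam always speaks truthfully" - this is FALSE (a lie) because Sam is a knave.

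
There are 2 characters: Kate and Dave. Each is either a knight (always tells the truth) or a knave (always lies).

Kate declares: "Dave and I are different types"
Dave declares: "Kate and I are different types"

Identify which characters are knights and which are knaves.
Kate is a knave.
Dave is a knave.

Verification:
- Kate (knave) says "Dave and I are different types" - this is FALSE (a lie) because Kate is a knave and Dave is a knave.
- Dave (knave) says "Kate and I are different types" - this is FALSE (a lie) because Dave is a knave and Kate is a knave.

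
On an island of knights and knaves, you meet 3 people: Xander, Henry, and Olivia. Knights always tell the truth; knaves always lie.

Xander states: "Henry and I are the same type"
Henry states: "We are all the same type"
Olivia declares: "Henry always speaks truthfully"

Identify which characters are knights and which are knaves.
Xander is a knight.
Henry is a knight.
Olivia is a knight.

Verification:
- Xander (knight) says "Henry and I are the same type" - this is TRUE because Xander is a knight and Henry is a knight.
- Henry (knight) says "We are all the same type" - this is TRUE because Xander, Henry, and Olivia are knights.
- Olivia (knight) says "Henry always speaks truthfully" - this is TRUE because Henry is a knight.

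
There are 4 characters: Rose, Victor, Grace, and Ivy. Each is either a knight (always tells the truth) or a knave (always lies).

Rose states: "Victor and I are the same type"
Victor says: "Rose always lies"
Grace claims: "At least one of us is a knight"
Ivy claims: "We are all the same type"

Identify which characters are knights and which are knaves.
Rose is a knave.
Victor is a knight.
Grace is a knight.
Ivy is a knave.

Verification:
- Rose (knave) says "Victor and I are the same type" - this is FALSE (a lie) because Rose is a knave and Victor is a knight.
- Victor (knight) says "Rose always lies" - this is TRUE because Rose is a knave.
- Grace (knight) says "At least one of us is a knight" - this is TRUE because Victor and Grace are knights.
- Ivy (knave) says "We are all the same type" - this is FALSE (a lie) because Victor and Grace are knights and Rose and Ivy are knaves.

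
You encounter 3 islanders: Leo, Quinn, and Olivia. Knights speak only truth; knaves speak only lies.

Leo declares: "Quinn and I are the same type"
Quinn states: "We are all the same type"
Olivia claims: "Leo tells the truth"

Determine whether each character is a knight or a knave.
Leo is a knight.
Quinn is a knight.
Olivia is a knight.

Verification:
- Leo (knight) says "Quinn and I are the same type" - this is TRUE because Leo is a knight and Quinn is a knight.
- Quinn (knight) says "We are all the same type" - this is TRUE because Leo, Quinn, and Olivia are knights.
- Olivia (knight) says "Leo tells the truth" - this is TRUE because Leo is a knight.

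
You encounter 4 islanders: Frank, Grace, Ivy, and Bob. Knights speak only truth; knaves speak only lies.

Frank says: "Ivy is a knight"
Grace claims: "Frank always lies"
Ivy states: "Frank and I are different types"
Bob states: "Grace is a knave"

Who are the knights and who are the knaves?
Frank is a knave.
Grace is a knight.
Ivy is a knave.
Bob is a knave.

Verification:
- Frank (knave) says "Ivy is a knight" - this is FALSE (a lie) because Ivy is a knave.
- Grace (knight) says "Frank always lies" - this is TRUE because Frank is a knave.
- Ivy (knave) says "Frank and I are different types" - this is FALSE (a lie) because Ivy is a knave and Frank is a knave.
- Bob (knave) says "Grace is a knave" - this is FALSE (a lie) because Grace is a knight.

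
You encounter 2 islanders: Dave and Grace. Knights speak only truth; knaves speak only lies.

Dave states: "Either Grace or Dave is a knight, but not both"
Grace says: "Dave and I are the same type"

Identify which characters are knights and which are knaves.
Dave is a knight.
Grace is a knave.

Verification:
- Dave (knight) says "Either Grace or Dave is a knight, but not both" - this is TRUE because Grace is a knave and Dave is a knight.
- Grace (knave) says "Dave and I are the same type" - this is FALSE (a lie) because Grace is a knave and Dave is a knight.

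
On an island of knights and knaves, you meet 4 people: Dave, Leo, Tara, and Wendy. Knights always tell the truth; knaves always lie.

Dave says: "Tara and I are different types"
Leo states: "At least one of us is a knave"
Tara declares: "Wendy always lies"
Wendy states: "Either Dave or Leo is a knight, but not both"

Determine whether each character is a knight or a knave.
Dave is a knave.
Leo is a knight.
Tara is a knave.
Wendy is a knight.

Verification:
- Dave (knave) says "Tara and I are different types" - this is FALSE (a lie) because Dave is a knave and Tara is a knave.
- Leo (knight) says "At least one of us is a knave" - this is TRUE because Dave and Tara are knaves.
- Tara (knave) says "Wendy always lies" - this is FALSE (a lie) because Wendy is a knight.
- Wendy (knight) says "Either Dave or Leo is a knight, but not both" - this is TRUE because Dave is a knave and Leo is a knight.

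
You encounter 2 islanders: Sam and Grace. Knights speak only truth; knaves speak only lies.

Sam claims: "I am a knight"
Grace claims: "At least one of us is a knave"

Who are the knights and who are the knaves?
Sam is a knave.
Grace is a knight.

Verification:
- Sam (knave) says "I am a knight" - this is FALSE (a lie) because Sam is a knave.
- Grace (knight) says "At least one of us is a knave" - this is TRUE because Sam is a knave.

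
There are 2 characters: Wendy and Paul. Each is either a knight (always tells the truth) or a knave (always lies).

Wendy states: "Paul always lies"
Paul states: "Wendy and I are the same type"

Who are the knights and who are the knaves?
Wendy is a knight.
Paul is a knave.

Verification:
- Wendy (knight) says "Paul always lies" - this is TRUE because Paul is a knave.
- Paul (knave) says "Wendy and I are the same type" - this is FALSE (a lie) because Paul is a knave and Wendy is a knight.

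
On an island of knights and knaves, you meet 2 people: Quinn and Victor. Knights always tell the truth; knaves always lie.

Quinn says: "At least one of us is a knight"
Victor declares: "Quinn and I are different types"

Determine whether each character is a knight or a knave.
Quinn is a knave.
Victor is a knave.

Verification:
- Quinn (knave) says "At least one of us is a knight" - this is FALSE (a lie) because no one is a knight.
- Victor (knave) says "Quinn and I are different types" - this is FALSE (a lie) because Victor is a knave and Quinn is a knave.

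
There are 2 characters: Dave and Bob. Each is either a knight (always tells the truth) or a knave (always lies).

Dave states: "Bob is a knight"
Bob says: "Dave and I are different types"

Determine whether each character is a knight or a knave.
Dave is a knave.
Bob is a knave.

Verification:
- Dave (knave) says "Bob is a knight" - this is FALSE (a lie) because Bob is a knave.
- Bob (knave) says "Dave and I are different types" - this is FALSE (a lie) because Bob is a knave and Dave is a knave.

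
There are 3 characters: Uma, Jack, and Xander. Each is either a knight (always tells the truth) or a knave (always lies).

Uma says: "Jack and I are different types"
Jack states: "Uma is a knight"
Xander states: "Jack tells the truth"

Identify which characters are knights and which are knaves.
Uma is a knave.
Jack is a knave.
Xander is a knave.

Verification:
- Uma (knave) says "Jack and I are different types" - this is FALSE (a lie) because Uma is a knave and Jack is a knave.
- Jack (knave) says "Uma is a knight" - this is FALSE (a lie) because Uma is a knave.
- Xander (knave) says "Jack tells the truth" - this is FALSE (a lie) because Jack is a knave.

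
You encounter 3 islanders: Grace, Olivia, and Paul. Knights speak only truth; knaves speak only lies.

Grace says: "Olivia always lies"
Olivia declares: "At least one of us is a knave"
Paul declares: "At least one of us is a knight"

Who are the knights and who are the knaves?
Grace is a knave.
Olivia is a knight.
Paul is a knight.

Verification:
- Grace (knave) says "Olivia always lies" - this is FALSE (a lie) because Olivia is a knight.
- Olivia (knight) says "At least one of us is a knave" - this is TRUE because Grace is a knave.
- Paul (knight) says "At least one of us is a knight" - this is TRUE because Olivia and Paul are knights.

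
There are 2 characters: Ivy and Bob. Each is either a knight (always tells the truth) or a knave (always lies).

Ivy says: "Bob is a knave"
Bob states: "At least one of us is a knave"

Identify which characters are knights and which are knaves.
Ivy is a knave.
Bob is a knight.

Verification:
- Ivy (knave) says "Bob is a knave" - this is FALSE (a lie) because Bob is a knight.
- Bob (knight) says "At least one of us is a knave" - this is TRUE because Ivy is a knave.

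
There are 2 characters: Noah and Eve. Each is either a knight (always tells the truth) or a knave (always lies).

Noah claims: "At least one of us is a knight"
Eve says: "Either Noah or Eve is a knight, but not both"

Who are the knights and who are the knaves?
Noah is a knave.
Eve is a knave.

Verification:
- Noah (knave) says "At least one of us is a knight" - this is FALSE (a lie) because no one is a knight.
- Eve (knave) says "Either Noah or Eve is a knight, but not both" - this is FALSE (a lie) because Noah is a knave and Eve is a knave.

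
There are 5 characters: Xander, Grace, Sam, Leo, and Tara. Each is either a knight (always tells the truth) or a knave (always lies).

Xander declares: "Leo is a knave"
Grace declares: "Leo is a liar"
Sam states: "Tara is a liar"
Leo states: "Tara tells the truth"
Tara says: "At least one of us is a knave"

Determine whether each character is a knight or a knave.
Xander is a knave.
Grace is a knave.
Sam is a knave.
Leo is a knight.
Tara is a knight.

Verification:
- Xander (knave) says "Leo is a knave" - this is FALSE (a lie) because Leo is a knight.
- Grace (knave) says "Leo is a liar" - this is FALSE (a lie) because Leo is a knight.
- Sam (knave) says "Tara is a liar" - this is FALSE (a lie) because Tara is a knight.
- Leo (knight) says "Tara tells the truth" - this is TRUE because Tara is a knight.
- Tara (knight) says "At least one of us is a knave" - this is TRUE because Xander, Grace, and Sam are knaves.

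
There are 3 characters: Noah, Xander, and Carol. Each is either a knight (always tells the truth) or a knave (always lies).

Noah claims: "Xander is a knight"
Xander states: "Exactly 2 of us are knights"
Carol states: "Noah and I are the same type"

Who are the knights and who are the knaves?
Noah is a knight.
Xander is a knight.
Carol is a knave.

Verification:
- Noah (knight) says "Xander is a knight" - this is TRUE because Xander is a knight.
- Xander (knight) says "Exactly 2 of us are knights" - this is TRUE because there are 2 knights.
- Carol (knave) says "Noah and I are the same type" - this is FALSE (a lie) because Carol is a knave and Noah is a knight.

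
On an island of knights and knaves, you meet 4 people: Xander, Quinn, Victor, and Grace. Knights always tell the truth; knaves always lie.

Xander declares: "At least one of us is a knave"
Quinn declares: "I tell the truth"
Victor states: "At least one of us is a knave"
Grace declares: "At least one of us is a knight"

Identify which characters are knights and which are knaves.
Xander is a knight.
Quinn is a knave.
Victor is a knight.
Grace is a knight.

Verification:
- Xander (knight) says "At least one of us is a knave" - this is TRUE because Quinn is a knave.
- Quinn (knave) says "I tell the truth" - this is FALSE (a lie) because Quinn is a knave.
- Victor (knight) says "At least one of us is a knave" - this is TRUE because Quinn is a knave.
- Grace (knight) says "At least one of us is a knight" - this is TRUE because Xander, Victor, and Grace are knights.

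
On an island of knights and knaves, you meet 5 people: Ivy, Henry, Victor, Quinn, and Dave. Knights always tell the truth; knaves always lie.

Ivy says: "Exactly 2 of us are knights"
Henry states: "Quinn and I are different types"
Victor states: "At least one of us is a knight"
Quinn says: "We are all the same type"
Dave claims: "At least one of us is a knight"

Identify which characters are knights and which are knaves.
Ivy is a knave.
Henry is a knight.
Victor is a knight.
Quinn is a knave.
Dave is a knight.

Verification:
- Ivy (knave) says "Exactly 2 of us are knights" - this is FALSE (a lie) because there are 3 knights.
- Henry (knight) says "Quinn and I are different types" - this is TRUE because Henry is a knight and Quinn is a knave.
- Victor (knight) says "At least one of us is a knight" - this is TRUE because Henry, Victor, and Dave are knights.
- Quinn (knave) says "We are all the same type" - this is FALSE (a lie) because Henry, Victor, and Dave are knights and Ivy and Quinn are knaves.
- Dave (knight) says "At least one of us is a knight" - this is TRUE because Henry, Victor, and Dave are knights.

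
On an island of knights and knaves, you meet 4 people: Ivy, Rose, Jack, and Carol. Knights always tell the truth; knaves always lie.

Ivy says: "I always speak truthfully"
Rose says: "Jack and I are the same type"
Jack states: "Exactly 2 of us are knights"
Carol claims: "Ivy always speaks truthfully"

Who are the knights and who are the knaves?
Ivy is a knave.
Rose is a knight.
Jack is a knight.
Carol is a knave.

Verification:
- Ivy (knave) says "I always speak truthfully" - this is FALSE (a lie) because Ivy is a knave.
- Rose (knight) says "Jack and I are the same type" - this is TRUE because Rose is a knight and Jack is a knight.
- Jack (knight) says "Exactly 2 of us are knights" - this is TRUE because there are 2 knights.
- Carol (knave) says "Ivy always speaks truthfully" - this is FALSE (a lie) because Ivy is a knave.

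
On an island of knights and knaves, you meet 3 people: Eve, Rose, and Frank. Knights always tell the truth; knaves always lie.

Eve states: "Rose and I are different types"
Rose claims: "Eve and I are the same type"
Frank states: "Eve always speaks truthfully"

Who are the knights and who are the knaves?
Eve is a knight.
Rose is a knave.
Frank is a knight.

Verification:
- Eve (knight) says "Rose and I are different types" - this is TRUE because Eve is a knight and Rose is a knave.
- Rose (knave) says "Eve and I are the same type" - this is FALSE (a lie) because Rose is a knave and Eve is a knight.
- Frank (knight) says "Eve always speaks truthfully" - this is TRUE because Eve is a knight.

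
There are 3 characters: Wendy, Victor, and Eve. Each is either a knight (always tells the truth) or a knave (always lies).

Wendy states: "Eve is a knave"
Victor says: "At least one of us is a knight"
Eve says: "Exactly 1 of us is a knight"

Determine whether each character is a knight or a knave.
Wendy is a knight.
Victor is a knight.
Eve is a knave.

Verification:
- Wendy (knight) says "Eve is a knave" - this is TRUE because Eve is a knave.
- Victor (knight) says "At least one of us is a knight" - this is TRUE because Wendy and Victor are knights.
- Eve (knave) says "Exactly 1 of us is a knight" - this is FALSE (a lie) because there are 2 knights.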